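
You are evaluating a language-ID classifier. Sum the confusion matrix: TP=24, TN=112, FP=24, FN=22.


Total = TP + TN + FP + FN
= 24 + 112 + 24 + 22
= 182
(Predicted positive: 48, predicted negative: 134)

182


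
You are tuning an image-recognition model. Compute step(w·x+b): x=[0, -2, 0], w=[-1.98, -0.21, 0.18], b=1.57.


z = (0)·(-1.98) + (-2)·(-0.21) + (0)·(0.18) + 1.57
  = 1.99
step(z) = 1 (z≥0)

1


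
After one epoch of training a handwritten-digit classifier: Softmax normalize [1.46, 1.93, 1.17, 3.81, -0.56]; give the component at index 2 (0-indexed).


Exponentials: e^1.46=4.306, e^1.93=6.8895, e^1.17=3.222, e^3.81=45.1504, e^-0.56=0.5712
Sum = 60.1391
Softmax = [0.0716, 0.1146, 0.0536, 0.7508, 0.0095]
p[2] = 3.222/60.1391 = 0.0536

0.0536


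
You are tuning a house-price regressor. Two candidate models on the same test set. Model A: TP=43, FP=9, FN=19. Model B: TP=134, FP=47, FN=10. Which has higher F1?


Model A: P=43/52=0.8269, R=43/62=0.6935, F1=2PR/(P+R)=2TP/(2TP+FP+FN)=86/114=0.7544
Model B: P=134/181=0.7403, R=134/144=0.9306, F1=2PR/(P+R)=2TP/(2TP+FP+FN)=268/325=0.8246
0.7544 < 0.8246 → Model B

Model B


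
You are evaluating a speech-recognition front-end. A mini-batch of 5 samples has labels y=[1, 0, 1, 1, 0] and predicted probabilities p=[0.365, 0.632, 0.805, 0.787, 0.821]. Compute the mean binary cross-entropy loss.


L[0] = -ln(0.365) = 1.0079
L[1] = -ln(1-0.632) = -ln(0.368) = 0.9997
L[2] = -ln(0.805) = 0.2169
L[3] = -ln(0.787) = 0.2395
L[4] = -ln(1-0.821) = -ln(0.179) = 1.7204
mean = (1.0079 + 0.9997 + 0.2169 + 0.2395 + 1.7204)/5 = 0.8369

0.8369


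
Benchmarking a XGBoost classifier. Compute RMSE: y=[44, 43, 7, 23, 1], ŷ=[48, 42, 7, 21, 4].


MSE = 30/5 = 6
RMSE = √(30/5) = 2.4495

2.4495


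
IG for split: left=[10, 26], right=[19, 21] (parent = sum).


Parent = [29, 47], H_parent = 0.9591
H_left = 0.8524 (n=36), H_right = 0.9982 (n=40)
H_children = (36/76)·0.8524 + (40/76)·0.9982 = 0.9291
IG = 0.9591 - 0.9291 = 0.03

0.03


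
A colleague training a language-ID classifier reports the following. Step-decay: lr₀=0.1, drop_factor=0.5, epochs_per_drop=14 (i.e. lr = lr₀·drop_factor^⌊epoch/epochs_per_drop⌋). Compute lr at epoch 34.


n_drops = ⌊34/14⌋ = 2
lr = 0.1·0.5^2 = 0.1·0.25 = 0.025

0.025


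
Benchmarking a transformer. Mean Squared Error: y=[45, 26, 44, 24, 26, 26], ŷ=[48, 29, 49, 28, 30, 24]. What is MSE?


Squared errors: (45-48)²=9, (26-29)²=9, (44-49)²=25, (24-28)²=16, (26-30)²=16, (26-24)²=4
Sum = 79
MSE = 79/6 = 79/6

79/6


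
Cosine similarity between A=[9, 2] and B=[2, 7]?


A·B = 9·2 + 2·7 = 32
‖A‖ = √85 = 9.2195, ‖B‖ = √53 = 7.2801
cos = 32/(√85·√53) = 32/√4505 = 0.4768

0.4768


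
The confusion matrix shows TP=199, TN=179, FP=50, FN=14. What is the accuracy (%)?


Accuracy = (TP+TN)/(TP+TN+FP+FN)
= (199+179)/(442)
= 378/442 = 85.52%

85.52%


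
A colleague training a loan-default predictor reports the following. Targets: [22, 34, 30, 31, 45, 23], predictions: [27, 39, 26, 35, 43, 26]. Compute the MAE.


Absolute errors: |22-27|=5, |34-39|=5, |30-26|=4, |31-35|=4, |45-43|=2, |23-26|=3
Sum = 23
MAE = 23/6 = 23/6

23/6


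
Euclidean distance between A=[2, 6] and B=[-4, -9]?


d = √((2+ 4)² + (6+ 9)²)
  = √(36 + 225)
  = √261 = 16.1555

16.1555


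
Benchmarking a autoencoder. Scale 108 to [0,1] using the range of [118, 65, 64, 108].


min=64, max=118
(108-64)/(118-64) = 44/54 = 0.8148

0.8148


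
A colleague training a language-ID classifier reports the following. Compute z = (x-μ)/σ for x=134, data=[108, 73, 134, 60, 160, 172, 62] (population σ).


μ = 109.8571, σ = 43.2548
z = (134 - 109.8571)/43.2548 = 0.5582

0.5582


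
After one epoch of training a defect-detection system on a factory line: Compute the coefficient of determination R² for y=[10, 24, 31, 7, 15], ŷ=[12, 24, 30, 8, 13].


ȳ = 17.4
SS_res = Σ(y-ŷ)² = 10
SS_tot = Σ(y-ȳ)² = 397.2
R² = 1 - SS_res/SS_tot = 1 - 0.0252 = 0.9748

0.9748


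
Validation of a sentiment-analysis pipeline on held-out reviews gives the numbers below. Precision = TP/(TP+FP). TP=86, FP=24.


Precision = TP/(TP+FP)
= 86/(86+24)
= 86/110 = 78.18%

78.18%


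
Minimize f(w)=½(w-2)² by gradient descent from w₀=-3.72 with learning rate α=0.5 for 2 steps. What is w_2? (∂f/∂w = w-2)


step 1: grad = -3.72-2 = -5.72; w = -3.72 - 0.5·(-5.72) = -0.86
step 2: grad = -0.86-2 = -2.86; w = -0.86 - 0.5·(-2.86) = 0.57

0.57


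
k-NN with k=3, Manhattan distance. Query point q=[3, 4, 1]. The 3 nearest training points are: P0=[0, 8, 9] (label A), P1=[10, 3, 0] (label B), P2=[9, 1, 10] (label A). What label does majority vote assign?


d(q,P0) = 15  (label A)
d(q,P1) = 9  (label B)
d(q,P2) = 18  (label A)
Votes: A=2, B=1
Majority → A

A


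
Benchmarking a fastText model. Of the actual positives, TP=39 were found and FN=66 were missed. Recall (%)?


Recall = TP/(TP+FN)
= 39/(39+66)
= 39/105 = 37.14%

37.14%


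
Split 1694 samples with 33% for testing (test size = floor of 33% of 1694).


Test = ⌊1694·33/100⌋ = 559
Train = 1694 - 559 = 1135

Train: 1135, Test: 559


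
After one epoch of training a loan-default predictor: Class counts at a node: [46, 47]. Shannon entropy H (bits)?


Probabilities: [46/93, 47/93] ≈ [0.4946, 0.5054]
H = -((46/93)·log₂(46/93) + (47/93)·log₂(47/93))
  = 0.9999 bits

0.9999 bits


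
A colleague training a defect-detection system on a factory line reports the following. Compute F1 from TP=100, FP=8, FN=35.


Precision = 100/108 = 0.9259
Recall = 100/135 = 0.7407
F1 = 2·P·R/(P+R) = 2·TP/(2·TP+FP+FN) = 200/(200+8+35) = 200/243 = 0.823

0.823


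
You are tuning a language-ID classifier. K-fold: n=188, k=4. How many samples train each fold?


Fold size = 188/4 = 47
Training per fold = 188 - 47 = 141

141


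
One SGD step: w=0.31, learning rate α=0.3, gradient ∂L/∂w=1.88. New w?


w_new = w - α·∇
= 0.31 - 0.3·1.88
= 0.31 - 0.564
= -0.254

-0.254


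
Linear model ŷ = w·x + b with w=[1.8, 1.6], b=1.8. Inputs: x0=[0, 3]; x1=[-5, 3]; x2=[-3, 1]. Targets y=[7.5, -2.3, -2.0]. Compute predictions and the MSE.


ŷ0 = (1.8)·(0) + (1.6)·(3) + 1.8 = 6.6
ŷ1 = (1.8)·(-5) + (1.6)·(3) + 1.8 = -2.4
ŷ2 = (1.8)·(-3) + (1.6)·(1) + 1.8 = -2.0
errors² = [0.81, 0.01, 0.0]
MSE = 0.8200/3 = 0.2733

0.2733


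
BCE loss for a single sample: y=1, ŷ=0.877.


BCE = -[y·ln(p) + (1-y)·ln(1-p)]
= -1·ln(0.877) - 0
= -ln(0.877) = 0.1312

0.1312


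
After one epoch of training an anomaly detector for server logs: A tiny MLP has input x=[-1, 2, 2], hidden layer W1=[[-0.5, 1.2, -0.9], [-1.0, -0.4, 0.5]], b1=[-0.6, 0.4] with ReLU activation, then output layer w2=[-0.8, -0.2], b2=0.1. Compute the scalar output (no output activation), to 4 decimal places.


z1[0] = (-0.5)·(-1) + (1.2)·(2) + (-0.9)·(2) - 0.6 = 0.5
z1[1] = (-1.0)·(-1) + (-0.4)·(2) + (0.5)·(2) + 0.4 = 1.6
h = ReLU(z1) = [0.5, 1.6]
output = (-0.8)·(0.5) + (-0.2)·(1.6) + 0.1 = -0.62

-0.62


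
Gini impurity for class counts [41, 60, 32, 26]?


Probabilities: [41/159, 60/159, 32/159, 26/159] ≈ [0.2579, 0.3774, 0.2013, 0.1635]
Σpᵢ² = (1681 + 3600 + 1024 + 676)/159² = 6981/25281
Gini = 1 - Σpᵢ² = 1 - 6981/25281 = 0.7239

0.7239


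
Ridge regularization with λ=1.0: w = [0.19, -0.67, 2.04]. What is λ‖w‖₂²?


‖w‖₂² = (0.19)² + (-0.67)² + (2.04)²
     = 0.0361 + 0.4489 + 4.1616
     = 4.6466
λ·‖w‖₂² = 1.0·4.6466 = 4.6466

4.6466


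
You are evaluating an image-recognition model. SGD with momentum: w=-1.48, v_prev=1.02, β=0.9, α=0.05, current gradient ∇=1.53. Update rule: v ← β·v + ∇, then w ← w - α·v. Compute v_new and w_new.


v_new = 0.9·1.02 + 1.53 = 0.918 + 1.53 = 2.448
w_new = -1.48 - 0.05·2.448 = -1.48 - 0.1224 = -1.6024

v_new=2.448, w_new=-1.6024


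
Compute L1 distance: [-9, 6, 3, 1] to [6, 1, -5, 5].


d = |-9-6| + |6-1| + |3+ 5| + |1-5|
  = 15 + 5 + 8 + 4
  = 32

32


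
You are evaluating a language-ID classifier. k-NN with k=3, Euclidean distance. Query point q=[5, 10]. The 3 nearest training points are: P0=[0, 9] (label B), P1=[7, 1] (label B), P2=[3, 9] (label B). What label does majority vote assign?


d(q,P0) = 5.099  (label B)
d(q,P1) = 9.2195  (label B)
d(q,P2) = 2.2361  (label B)
Votes: A=0, B=3
Majority → B

B


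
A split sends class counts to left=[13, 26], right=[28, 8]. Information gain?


Parent = [41, 34], H_parent = 0.9937
H_left = 0.9183 (n=39), H_right = 0.7642 (n=36)
H_children = (39/75)·0.9183 + (36/75)·0.7642 = 0.8443
IG = 0.9937 - 0.8443 = 0.1494

0.1494


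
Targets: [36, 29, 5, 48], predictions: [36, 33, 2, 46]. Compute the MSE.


Squared errors: (36-36)²=0, (29-33)²=16, (5-2)²=9, (48-46)²=4
Sum = 29
MSE = 29/4 = 29/4

29/4


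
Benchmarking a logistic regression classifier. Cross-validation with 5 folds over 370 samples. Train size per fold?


Fold size = 370/5 = 74
Training per fold = 370 - 74 = 296

296


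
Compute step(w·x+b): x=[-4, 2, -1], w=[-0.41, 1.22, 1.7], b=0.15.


z = (-4)·(-0.41) + (2)·(1.22) + (-1)·(1.7) + 0.15
  = 2.53
step(z) = 1 (z≥0)

1


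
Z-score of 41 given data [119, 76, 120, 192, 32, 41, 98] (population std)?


μ = 96.8571, σ = 50.4846
z = (41 - 96.8571)/50.4846 = -1.1064

-1.1064


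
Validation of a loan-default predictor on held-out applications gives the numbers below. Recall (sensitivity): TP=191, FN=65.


Recall = TP/(TP+FN)
= 191/(191+65)
= 191/256 = 74.61%

74.61%


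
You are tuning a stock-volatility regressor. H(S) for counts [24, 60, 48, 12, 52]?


Probabilities: [24/196, 60/196, 48/196, 12/196, 52/196] ≈ [0.1224, 0.3061, 0.2449, 0.0612, 0.2653]
H = -((24/196)·log₂(24/196) + (60/196)·log₂(60/196) + (48/196)·log₂(48/196) + (12/196)·log₂(12/196) + (52/196)·log₂(52/196))
  = 2.1455 bits

2.1455 bits


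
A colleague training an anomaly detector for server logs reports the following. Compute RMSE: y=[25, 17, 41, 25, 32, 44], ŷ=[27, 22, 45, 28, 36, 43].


MSE = 71/6 = 11.8333
RMSE = √(71/6) = 3.44

3.44


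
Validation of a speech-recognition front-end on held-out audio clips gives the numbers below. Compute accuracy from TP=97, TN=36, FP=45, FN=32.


Accuracy = (TP+TN)/(TP+TN+FP+FN)
= (97+36)/(210)
= 133/210 = 63.33%

63.33%


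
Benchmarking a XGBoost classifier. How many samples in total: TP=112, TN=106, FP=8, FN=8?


Total = TP + TN + FP + FN
= 112 + 106 + 8 + 8
= 234
(Predicted positive: 120, predicted negative: 114)

234


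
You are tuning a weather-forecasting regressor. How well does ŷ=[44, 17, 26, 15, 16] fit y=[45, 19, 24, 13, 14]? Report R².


ȳ = 23
SS_res = Σ(y-ŷ)² = 17
SS_tot = Σ(y-ȳ)² = 682
R² = 1 - SS_res/SS_tot = 1 - 0.0249 = 0.9751

0.9751


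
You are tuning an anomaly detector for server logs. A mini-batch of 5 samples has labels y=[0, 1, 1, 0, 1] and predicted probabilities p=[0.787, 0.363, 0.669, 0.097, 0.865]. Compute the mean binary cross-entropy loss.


L[0] = -ln(1-0.787) = -ln(0.213) = 1.5465
L[1] = -ln(0.363) = 1.0134
L[2] = -ln(0.669) = 0.402
L[3] = -ln(1-0.097) = -ln(0.903) = 0.102
L[4] = -ln(0.865) = 0.145
mean = (1.5465 + 1.0134 + 0.402 + 0.102 + 0.145)/5 = 0.6418

0.6418


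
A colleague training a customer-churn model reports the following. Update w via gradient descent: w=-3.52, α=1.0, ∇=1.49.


w_new = w - α·∇
= -3.52 - 1.0·1.49
= -3.52 - 1.49
= -5.01

-5.01


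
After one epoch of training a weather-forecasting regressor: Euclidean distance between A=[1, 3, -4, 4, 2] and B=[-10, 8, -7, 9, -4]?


d = √((1+ 10)² + (3-8)² + (-4+ 7)² + (4-9)² + (2+ 4)²)
  = √(121 + 25 + 9 + 25 + 36)
  = √216 = 14.6969

14.6969


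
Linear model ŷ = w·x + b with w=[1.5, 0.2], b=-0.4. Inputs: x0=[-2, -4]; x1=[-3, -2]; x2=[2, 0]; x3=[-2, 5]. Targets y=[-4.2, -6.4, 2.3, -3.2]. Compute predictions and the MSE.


ŷ0 = (1.5)·(-2) + (0.2)·(-4) - 0.4 = -4.2
ŷ1 = (1.5)·(-3) + (0.2)·(-2) - 0.4 = -5.3
ŷ2 = (1.5)·(2) + (0.2)·(0) - 0.4 = 2.6
ŷ3 = (1.5)·(-2) + (0.2)·(5) - 0.4 = -2.4
errors² = [0.0, 1.21, 0.09, 0.64]
MSE = 1.9400/4 = 0.485

0.485


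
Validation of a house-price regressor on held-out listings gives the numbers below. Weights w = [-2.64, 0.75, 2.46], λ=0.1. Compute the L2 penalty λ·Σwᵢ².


‖w‖₂² = (-2.64)² + (0.75)² + (2.46)²
     = 6.9696 + 0.5625 + 6.0516
     = 13.5837
λ·‖w‖₂² = 0.1·13.5837 = 1.35837

1.35837


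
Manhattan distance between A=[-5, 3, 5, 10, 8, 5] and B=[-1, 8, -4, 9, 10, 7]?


d = |-5+ 1| + |3-8| + |5+ 4| + |10-9| + |8-10| + |5-7|
  = 4 + 5 + 9 + 1 + 2 + 2
  = 23

23


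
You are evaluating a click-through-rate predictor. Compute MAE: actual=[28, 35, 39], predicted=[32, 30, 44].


Absolute errors: |28-32|=4, |35-30|=5, |39-44|=5
Sum = 14
MAE = 14/3 = 14/3

14/3


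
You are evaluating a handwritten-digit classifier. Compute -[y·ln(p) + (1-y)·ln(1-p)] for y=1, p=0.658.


BCE = -[y·ln(p) + (1-y)·ln(1-p)]
= -1·ln(0.658) - 0
= -ln(0.658) = 0.4186

0.4186


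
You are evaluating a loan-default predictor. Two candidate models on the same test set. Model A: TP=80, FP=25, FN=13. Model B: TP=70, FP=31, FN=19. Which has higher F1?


Model A: P=80/105=0.7619, R=80/93=0.8602, F1=2PR/(P+R)=2TP/(2TP+FP+FN)=160/198=0.8081
Model B: P=70/101=0.6931, R=70/89=0.7865, F1=2PR/(P+R)=2TP/(2TP+FP+FN)=140/190=0.7368
0.8081 > 0.7368 → Model A

Model A


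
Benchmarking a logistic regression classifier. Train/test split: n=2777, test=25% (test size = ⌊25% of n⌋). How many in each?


Test = ⌊2777·25/100⌋ = 694
Train = 2777 - 694 = 2083

Train: 2083, Test: 694


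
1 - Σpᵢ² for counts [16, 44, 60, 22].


Probabilities: [16/142, 44/142, 60/142, 22/142] ≈ [0.1127, 0.3099, 0.4225, 0.1549]
Σpᵢ² = (256 + 1936 + 3600 + 484)/142² = 6276/20164
Gini = 1 - Σpᵢ² = 1 - 6276/20164 = 0.6888

0.6888


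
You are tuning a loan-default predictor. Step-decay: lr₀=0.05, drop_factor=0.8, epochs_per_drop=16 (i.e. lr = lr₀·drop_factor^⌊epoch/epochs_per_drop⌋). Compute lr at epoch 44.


n_drops = ⌊44/16⌋ = 2
lr = 0.05·0.8^2 = 0.05·0.64 = 0.032

0.032


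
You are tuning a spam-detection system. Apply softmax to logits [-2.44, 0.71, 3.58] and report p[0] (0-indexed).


Exponentials: e^-2.44=0.0872, e^0.71=2.034, e^3.58=35.8735
Sum = 37.9947
Softmax = [0.0023, 0.0535, 0.9442]
p[0] = 0.0872/37.9947 = 0.0023

0.0023


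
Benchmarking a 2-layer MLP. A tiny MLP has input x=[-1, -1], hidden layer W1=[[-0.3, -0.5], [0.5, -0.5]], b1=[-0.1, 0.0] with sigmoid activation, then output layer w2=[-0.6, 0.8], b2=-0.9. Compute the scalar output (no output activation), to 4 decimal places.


z1[0] = (-0.3)·(-1) + (-0.5)·(-1) - 0.1 = 0.7
z1[1] = (0.5)·(-1) + (-0.5)·(-1) + 0.0 = 0.0
h = sigmoid(z1) = [0.6682, 0.5]
output = (-0.6)·(0.6682) + (0.8)·(0.5) - 0.9 = -0.9009

-0.9009


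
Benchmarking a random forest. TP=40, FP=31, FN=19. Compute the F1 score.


Precision = 40/71 = 0.5634
Recall = 40/59 = 0.678
F1 = 2·P·R/(P+R) = 2·TP/(2·TP+FP+FN) = 80/(80+31+19) = 80/130 = 0.6154

0.6154


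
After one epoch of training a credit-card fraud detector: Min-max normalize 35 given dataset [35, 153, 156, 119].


min=35, max=156
(35-35)/(156-35) = 0/121 = 0.0

0.0


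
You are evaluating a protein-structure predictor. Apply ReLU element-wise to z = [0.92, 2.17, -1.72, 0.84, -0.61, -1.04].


ReLU(0.92) = max(0, 0.92) = 0.92
ReLU(2.17) = max(0, 2.17) = 2.17
ReLU(-1.72) = max(0, -1.72) = 0.0
ReLU(0.84) = max(0, 0.84) = 0.84
ReLU(-0.61) = max(0, -0.61) = 0.0
ReLU(-1.04) = max(0, -1.04) = 0.0
result = [0.92, 2.17, 0.0, 0.84, 0.0, 0.0]

[0.92, 2.17, 0.0, 0.84, 0.0, 0.0]


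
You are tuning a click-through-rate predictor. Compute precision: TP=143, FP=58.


Precision = TP/(TP+FP)
= 143/(143+58)
= 143/201 = 71.14%

71.14%


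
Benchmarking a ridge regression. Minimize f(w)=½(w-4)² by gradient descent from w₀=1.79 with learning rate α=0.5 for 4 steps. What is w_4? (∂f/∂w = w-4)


step 1: grad = 1.79-4 = -2.21; w = 1.79 - 0.5·(-2.21) = 2.895
step 2: grad = 2.895-4 = -1.105; w = 2.895 - 0.5·(-1.105) = 3.4475
step 3: grad = 3.4475-4 = -0.5525; w = 3.4475 - 0.5·(-0.5525) = 3.72375
step 4: grad = 3.72375-4 = -0.27625; w = 3.72375 - 0.5·(-0.27625) = 3.861875

3.861875


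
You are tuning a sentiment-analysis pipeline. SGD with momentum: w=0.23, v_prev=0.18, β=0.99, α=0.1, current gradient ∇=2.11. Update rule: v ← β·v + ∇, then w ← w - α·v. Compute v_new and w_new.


v_new = 0.99·0.18 + 2.11 = 0.1782 + 2.11 = 2.2882
w_new = 0.23 - 0.1·2.2882 = 0.23 - 0.22882 = 0.00118

v_new=2.2882, w_new=0.00118


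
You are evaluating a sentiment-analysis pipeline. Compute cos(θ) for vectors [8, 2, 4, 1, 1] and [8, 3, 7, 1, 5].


A·B = 8·8 + 2·3 + 4·7 + 1·1 + 1·5 = 104
‖A‖ = √86 = 9.2736, ‖B‖ = √148 = 12.1655
cos = 104/(√86·√148) = 104/√12728 = 0.9218

0.9218


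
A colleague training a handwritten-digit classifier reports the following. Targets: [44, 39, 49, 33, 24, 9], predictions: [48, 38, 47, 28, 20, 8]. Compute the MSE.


Squared errors: (44-48)²=16, (39-38)²=1, (49-47)²=4, (33-28)²=25, (24-20)²=16, (9-8)²=1
Sum = 63
MSE = 63/6 = 21/2

21/2


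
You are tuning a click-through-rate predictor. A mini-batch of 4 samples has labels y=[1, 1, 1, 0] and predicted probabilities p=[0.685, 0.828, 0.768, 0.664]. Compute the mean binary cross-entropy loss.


L[0] = -ln(0.685) = 0.3783
L[1] = -ln(0.828) = 0.1887
L[2] = -ln(0.768) = 0.264
L[3] = -ln(1-0.664) = -ln(0.336) = 1.0906
mean = (0.3783 + 0.1887 + 0.264 + 1.0906)/4 = 0.4804

0.4804


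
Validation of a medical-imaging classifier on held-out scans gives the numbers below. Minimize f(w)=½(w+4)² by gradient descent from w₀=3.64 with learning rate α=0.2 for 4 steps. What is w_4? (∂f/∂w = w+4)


step 1: grad = 3.64+4 = 7.64; w = 3.64 - 0.2·(7.64) = 2.112
step 2: grad = 2.112+4 = 6.112; w = 2.112 - 0.2·(6.112) = 0.8896
step 3: grad = 0.8896+4 = 4.8896; w = 0.8896 - 0.2·(4.8896) = -0.08832
step 4: grad = -0.08832+4 = 3.91168; w = -0.08832 - 0.2·(3.91168) = -0.870656

-0.870656


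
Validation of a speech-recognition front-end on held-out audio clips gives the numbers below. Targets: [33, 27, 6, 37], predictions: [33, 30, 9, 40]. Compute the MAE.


Absolute errors: |33-33|=0, |27-30|=3, |6-9|=3, |37-40|=3
Sum = 9
MAE = 9/4 = 9/4

9/4


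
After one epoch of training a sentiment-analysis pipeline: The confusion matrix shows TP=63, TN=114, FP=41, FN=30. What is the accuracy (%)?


Accuracy = (TP+TN)/(TP+TN+FP+FN)
= (63+114)/(248)
= 177/248 = 71.37%

71.37%


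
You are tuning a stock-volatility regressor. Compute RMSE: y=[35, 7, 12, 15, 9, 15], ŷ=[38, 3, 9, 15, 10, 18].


MSE = 44/6 = 7.3333
RMSE = √(44/6) = 2.708

2.708


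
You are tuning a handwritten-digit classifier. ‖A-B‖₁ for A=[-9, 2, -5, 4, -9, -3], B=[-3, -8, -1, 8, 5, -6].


d = |-9+ 3| + |2+ 8| + |-5+ 1| + |4-8| + |-9-5| + |-3+ 6|
  = 6 + 10 + 4 + 4 + 14 + 3
  = 41

41


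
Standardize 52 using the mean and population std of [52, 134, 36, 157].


μ = 94.75, σ = 51.7077
z = (52 - 94.75)/51.7077 = -0.8268

-0.8268


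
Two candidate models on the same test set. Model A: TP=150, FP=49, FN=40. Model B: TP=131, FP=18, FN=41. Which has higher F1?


Model A: P=150/199=0.7538, R=150/190=0.7895, F1=2PR/(P+R)=2TP/(2TP+FP+FN)=300/389=0.7712
Model B: P=131/149=0.8792, R=131/172=0.7616, F1=2PR/(P+R)=2TP/(2TP+FP+FN)=262/321=0.8162
0.7712 < 0.8162 → Model B

Model B


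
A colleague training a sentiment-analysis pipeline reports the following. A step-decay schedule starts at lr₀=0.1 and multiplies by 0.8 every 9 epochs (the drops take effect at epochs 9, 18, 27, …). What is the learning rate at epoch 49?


n_drops = ⌊49/9⌋ = 5
lr = 0.1·0.8^5 = 0.1·0.32768 = 0.032768

0.032768


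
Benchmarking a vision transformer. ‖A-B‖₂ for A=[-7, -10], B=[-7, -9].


d = √((-7+ 7)² + (-10+ 9)²)
  = √(0 + 1)
  = √1 = 1.0

1.0


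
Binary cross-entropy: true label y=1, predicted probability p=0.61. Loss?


BCE = -[y·ln(p) + (1-y)·ln(1-p)]
= -1·ln(0.61) - 0
= -ln(0.61) = 0.4943

0.4943


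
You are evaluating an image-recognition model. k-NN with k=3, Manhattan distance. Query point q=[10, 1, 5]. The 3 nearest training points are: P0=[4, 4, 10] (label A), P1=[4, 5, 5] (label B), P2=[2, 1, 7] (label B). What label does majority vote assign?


d(q,P0) = 14  (label A)
d(q,P1) = 10  (label B)
d(q,P2) = 10  (label B)
Votes: A=1, B=2
Majority → B

B


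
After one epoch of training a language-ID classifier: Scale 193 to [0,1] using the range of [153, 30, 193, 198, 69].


min=30, max=198
(193-30)/(198-30) = 163/168 = 0.9702

0.9702


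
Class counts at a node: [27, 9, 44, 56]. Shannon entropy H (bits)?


Probabilities: [27/136, 9/136, 44/136, 56/136] ≈ [0.1985, 0.0662, 0.3235, 0.4118]
H = -((27/136)·log₂(27/136) + (9/136)·log₂(9/136) + (44/136)·log₂(44/136) + (56/136)·log₂(56/136))
  = 1.7762 bits

1.7762 bits


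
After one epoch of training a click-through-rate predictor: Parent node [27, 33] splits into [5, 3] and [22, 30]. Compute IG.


Parent = [27, 33], H_parent = 0.9928
H_left = 0.9544 (n=8), H_right = 0.9829 (n=52)
H_children = (8/60)·0.9544 + (52/60)·0.9829 = 0.9791
IG = 0.9928 - 0.9791 = 0.0137

0.0137


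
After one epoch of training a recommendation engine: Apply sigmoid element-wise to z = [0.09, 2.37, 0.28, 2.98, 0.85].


σ(0.09) = 1/(1+e^-0.09) = 0.5225
σ(2.37) = 1/(1+e^-2.37) = 0.9145
σ(0.28) = 1/(1+e^-0.28) = 0.5695
σ(2.98) = 1/(1+e^-2.98) = 0.9517
σ(0.85) = 1/(1+e^-0.85) = 0.7006
result = [0.5225, 0.9145, 0.5695, 0.9517, 0.7006]

[0.5225, 0.9145, 0.5695, 0.9517, 0.7006]


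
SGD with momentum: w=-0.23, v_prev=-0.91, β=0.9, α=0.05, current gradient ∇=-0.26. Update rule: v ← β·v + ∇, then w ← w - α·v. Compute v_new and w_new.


v_new = 0.9·-0.91 - 0.26 = -0.819 - 0.26 = -1.079
w_new = -0.23 - 0.05·-1.079 = -0.23 + 0.05395 = -0.17605

v_new=-1.079, w_new=-0.17605


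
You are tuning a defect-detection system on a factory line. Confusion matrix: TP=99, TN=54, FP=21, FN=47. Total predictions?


Total = TP + TN + FP + FN
= 99 + 54 + 21 + 47
= 221
(Predicted positive: 120, predicted negative: 101)

221


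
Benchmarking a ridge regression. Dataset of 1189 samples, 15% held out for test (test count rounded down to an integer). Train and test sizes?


Test = ⌊1189·15/100⌋ = 178
Train = 1189 - 178 = 1011

Train: 1011, Test: 178


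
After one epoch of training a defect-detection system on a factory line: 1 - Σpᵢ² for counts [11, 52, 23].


Probabilities: [11/86, 52/86, 23/86] ≈ [0.1279, 0.6047, 0.2674]
Σpᵢ² = (121 + 2704 + 529)/86² = 3354/7396
Gini = 1 - Σpᵢ² = 1 - 3354/7396 = 0.5465

0.5465


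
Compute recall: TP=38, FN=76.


Recall = TP/(TP+FN)
= 38/(38+76)
= 38/114 = 33.33%

33.33%


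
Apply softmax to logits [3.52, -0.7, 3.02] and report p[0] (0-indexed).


Exponentials: e^3.52=33.7844, e^-0.7=0.4966, e^3.02=20.4913
Sum = 54.7723
Softmax = [0.6168, 0.0091, 0.3741]
p[0] = 33.7844/54.7723 = 0.6168

0.6168


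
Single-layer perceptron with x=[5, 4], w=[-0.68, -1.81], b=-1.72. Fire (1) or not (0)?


z = (5)·(-0.68) + (4)·(-1.81) - 1.72
  = -12.36
step(z) = 0 (z<0)

0


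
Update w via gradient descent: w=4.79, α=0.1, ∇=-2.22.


w_new = w - α·∇
= 4.79 - 0.1·-2.22
= 4.79 + 0.222
= 5.012

5.012


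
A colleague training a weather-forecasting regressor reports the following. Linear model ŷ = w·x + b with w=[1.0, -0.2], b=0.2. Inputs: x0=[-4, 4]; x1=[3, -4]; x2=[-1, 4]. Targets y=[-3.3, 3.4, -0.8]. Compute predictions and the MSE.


ŷ0 = (1.0)·(-4) + (-0.2)·(4) + 0.2 = -4.6
ŷ1 = (1.0)·(3) + (-0.2)·(-4) + 0.2 = 4.0
ŷ2 = (1.0)·(-1) + (-0.2)·(4) + 0.2 = -1.6
errors² = [1.69, 0.36, 0.64]
MSE = 2.6900/3 = 0.8967

0.8967


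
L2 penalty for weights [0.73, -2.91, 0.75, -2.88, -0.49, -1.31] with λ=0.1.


‖w‖₂² = (0.73)² + (-2.91)² + (0.75)² + (-2.88)² + (-0.49)² + (-1.31)²
     = 0.5329 + 8.4681 + 0.5625 + 8.2944 + 0.2401 + 1.7161
     = 19.8141
λ·‖w‖₂² = 0.1·19.8141 = 1.98141

1.98141


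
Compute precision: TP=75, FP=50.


Precision = TP/(TP+FP)
= 75/(75+50)
= 75/125 = 60.0%

60.0%


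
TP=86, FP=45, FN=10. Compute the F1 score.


Precision = 86/131 = 0.6565
Recall = 86/96 = 0.8958
F1 = 2·P·R/(P+R) = 2·TP/(2·TP+FP+FN) = 172/(172+45+10) = 172/227 = 0.7577

0.7577


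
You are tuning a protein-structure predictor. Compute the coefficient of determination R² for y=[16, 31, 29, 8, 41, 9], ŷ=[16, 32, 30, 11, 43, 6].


ȳ = 22.3333
SS_res = Σ(y-ŷ)² = 24
SS_tot = Σ(y-ȳ)² = 891.33
R² = 1 - SS_res/SS_tot = 1 - 0.0269 = 0.9731

0.9731


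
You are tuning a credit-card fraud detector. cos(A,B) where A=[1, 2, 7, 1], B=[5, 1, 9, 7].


A·B = 1·5 + 2·1 + 7·9 + 1·7 = 77
‖A‖ = √55 = 7.4162, ‖B‖ = √156 = 12.49
cos = 77/(√55·√156) = 77/√8580 = 0.8313

0.8313


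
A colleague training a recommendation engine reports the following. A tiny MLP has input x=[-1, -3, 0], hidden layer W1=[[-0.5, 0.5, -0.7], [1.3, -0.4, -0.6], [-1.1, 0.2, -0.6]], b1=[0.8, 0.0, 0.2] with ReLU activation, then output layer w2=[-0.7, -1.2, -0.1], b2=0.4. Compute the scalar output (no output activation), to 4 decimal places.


z1[0] = (-0.5)·(-1) + (0.5)·(-3) + (-0.7)·(0) + 0.8 = -0.2
z1[1] = (1.3)·(-1) + (-0.4)·(-3) + (-0.6)·(0) + 0.0 = -0.1
z1[2] = (-1.1)·(-1) + (0.2)·(-3) + (-0.6)·(0) + 0.2 = 0.7
h = ReLU(z1) = [0.0, 0.0, 0.7]
output = (-0.7)·(0.0) + (-1.2)·(0.0) + (-0.1)·(0.7) + 0.4 = 0.33

0.33


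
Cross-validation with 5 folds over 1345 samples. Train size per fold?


Fold size = 1345/5 = 269
Training per fold = 1345 - 269 = 1076

1076


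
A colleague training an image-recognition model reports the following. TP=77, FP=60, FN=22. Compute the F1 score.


Precision = 77/137 = 0.562
Recall = 77/99 = 0.7778
F1 = 2·P·R/(P+R) = 2·TP/(2·TP+FP+FN) = 154/(154+60+22) = 154/236 = 0.6525

0.6525


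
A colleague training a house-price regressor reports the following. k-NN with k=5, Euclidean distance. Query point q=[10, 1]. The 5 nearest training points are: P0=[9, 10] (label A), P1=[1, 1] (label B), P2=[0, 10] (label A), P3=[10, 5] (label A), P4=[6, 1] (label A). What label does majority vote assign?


d(q,P0) = 9.0554  (label A)
d(q,P1) = 9.0  (label B)
d(q,P2) = 13.4536  (label A)
d(q,P3) = 4.0  (label A)
d(q,P4) = 4.0  (label A)
Votes: A=4, B=1
Majority → A

A


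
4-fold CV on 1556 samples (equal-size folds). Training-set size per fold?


Fold size = 1556/4 = 389
Training per fold = 1556 - 389 = 1167

1167


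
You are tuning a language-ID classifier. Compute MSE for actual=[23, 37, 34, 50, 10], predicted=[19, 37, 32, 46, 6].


Squared errors: (23-19)²=16, (37-37)²=0, (34-32)²=4, (50-46)²=16, (10-6)²=16
Sum = 52
MSE = 52/5 = 52/5

52/5


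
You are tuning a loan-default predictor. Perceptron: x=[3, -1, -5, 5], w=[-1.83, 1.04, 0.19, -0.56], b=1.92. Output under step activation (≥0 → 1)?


z = (3)·(-1.83) + (-1)·(1.04) + (-5)·(0.19) + (5)·(-0.56) + 1.92
  = -8.36
step(z) = 0 (z<0)

0


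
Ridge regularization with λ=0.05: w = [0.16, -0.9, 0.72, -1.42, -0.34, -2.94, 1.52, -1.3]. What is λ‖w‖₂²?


‖w‖₂² = (0.16)² + (-0.9)² + (0.72)² + (-1.42)² + (-0.34)² + (-2.94)² + (1.52)² + (-1.3)²
     = 0.0256 + 0.81 + 0.5184 + 2.0164 + 0.1156 + 8.6436 + 2.3104 + 1.69
     = 16.13
λ·‖w‖₂² = 0.05·16.13 = 0.8065

0.8065


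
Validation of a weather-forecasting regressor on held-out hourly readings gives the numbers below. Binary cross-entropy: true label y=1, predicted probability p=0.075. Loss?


BCE = -[y·ln(p) + (1-y)·ln(1-p)]
= -1·ln(0.075) - 0
= -ln(0.075) = 2.5903

2.5903


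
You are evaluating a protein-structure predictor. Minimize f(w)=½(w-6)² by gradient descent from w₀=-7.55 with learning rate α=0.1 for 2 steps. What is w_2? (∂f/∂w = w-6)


step 1: grad = -7.55-6 = -13.55; w = -7.55 - 0.1·(-13.55) = -6.195
step 2: grad = -6.195-6 = -12.195; w = -6.195 - 0.1·(-12.195) = -4.9755

-4.9755


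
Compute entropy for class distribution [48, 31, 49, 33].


Probabilities: [48/161, 31/161, 49/161, 33/161] ≈ [0.2981, 0.1925, 0.3043, 0.205]
H = -((48/161)·log₂(48/161) + (31/161)·log₂(31/161) + (49/161)·log₂(49/161) + (33/161)·log₂(33/161))
  = 1.9692 bits

1.9692 bits


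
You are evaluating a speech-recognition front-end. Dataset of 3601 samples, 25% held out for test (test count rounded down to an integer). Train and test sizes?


Test = ⌊3601·25/100⌋ = 900
Train = 3601 - 900 = 2701

Train: 2701, Test: 900


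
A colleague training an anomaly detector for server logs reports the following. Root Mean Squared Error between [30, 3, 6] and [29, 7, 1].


MSE = 42/3 = 14
RMSE = √(42/3) = 3.7417

3.7417


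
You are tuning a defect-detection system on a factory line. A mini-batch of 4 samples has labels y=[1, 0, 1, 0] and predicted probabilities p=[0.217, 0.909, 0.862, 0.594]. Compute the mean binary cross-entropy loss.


L[0] = -ln(0.217) = 1.5279
L[1] = -ln(1-0.909) = -ln(0.091) = 2.3969
L[2] = -ln(0.862) = 0.1485
L[3] = -ln(1-0.594) = -ln(0.406) = 0.9014
mean = (1.5279 + 2.3969 + 0.1485 + 0.9014)/4 = 1.2437

1.2437


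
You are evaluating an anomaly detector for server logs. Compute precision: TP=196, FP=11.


Precision = TP/(TP+FP)
= 196/(196+11)
= 196/207 = 94.69%

94.69%


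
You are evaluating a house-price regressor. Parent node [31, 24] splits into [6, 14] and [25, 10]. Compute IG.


Parent = [31, 24], H_parent = 0.9883
H_left = 0.8813 (n=20), H_right = 0.8631 (n=35)
H_children = (20/55)·0.8813 + (35/55)·0.8631 = 0.8697
IG = 0.9883 - 0.8697 = 0.1186

0.1186


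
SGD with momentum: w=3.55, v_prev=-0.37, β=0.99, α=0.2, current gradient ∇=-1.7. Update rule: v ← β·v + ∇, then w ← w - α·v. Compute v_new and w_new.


v_new = 0.99·-0.37 - 1.7 = -0.3663 - 1.7 = -2.0663
w_new = 3.55 - 0.2·-2.0663 = 3.55 + 0.41326 = 3.96326

v_new=-2.0663, w_new=3.96326


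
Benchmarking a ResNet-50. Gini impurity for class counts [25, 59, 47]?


Probabilities: [25/131, 59/131, 47/131] ≈ [0.1908, 0.4504, 0.3588]
Σpᵢ² = (625 + 3481 + 2209)/131² = 6315/17161
Gini = 1 - Σpᵢ² = 1 - 6315/17161 = 0.632

0.632


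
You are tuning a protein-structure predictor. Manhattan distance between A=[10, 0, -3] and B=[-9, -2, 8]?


d = |10+ 9| + |0+ 2| + |-3-8|
  = 19 + 2 + 11
  = 32

32


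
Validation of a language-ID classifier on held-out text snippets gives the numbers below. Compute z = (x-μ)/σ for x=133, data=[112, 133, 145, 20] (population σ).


μ = 102.5, σ = 49.0739
z = (133 - 102.5)/49.0739 = 0.6215

0.6215


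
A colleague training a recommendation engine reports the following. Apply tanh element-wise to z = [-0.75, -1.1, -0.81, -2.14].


tanh(-0.75) = -0.6351
tanh(-1.1) = -0.8005
tanh(-0.81) = -0.6696
tanh(-2.14) = -0.9727
result = [-0.6351, -0.8005, -0.6696, -0.9727]

[-0.6351, -0.8005, -0.6696, -0.9727]


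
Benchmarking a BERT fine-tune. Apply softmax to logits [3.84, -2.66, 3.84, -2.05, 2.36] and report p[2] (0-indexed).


Exponentials: e^3.84=46.5255, e^-2.66=0.0699, e^3.84=46.5255, e^-2.05=0.1287, e^2.36=10.591
Sum = 103.8406
Softmax = [0.448, 0.0007, 0.448, 0.0012, 0.102]
p[2] = 46.5255/103.8406 = 0.448

0.448


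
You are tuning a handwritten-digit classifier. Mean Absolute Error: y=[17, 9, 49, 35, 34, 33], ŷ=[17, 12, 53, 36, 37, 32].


Absolute errors: |17-17|=0, |9-12|=3, |49-53|=4, |35-36|=1, |34-37|=3, |33-32|=1
Sum = 12
MAE = 12/6 = 2

2


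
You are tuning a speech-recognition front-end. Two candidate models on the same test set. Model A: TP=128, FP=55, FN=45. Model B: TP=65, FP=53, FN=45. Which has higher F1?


Model A: P=128/183=0.6995, R=128/173=0.7399, F1=2PR/(P+R)=2TP/(2TP+FP+FN)=256/356=0.7191
Model B: P=65/118=0.5508, R=65/110=0.5909, F1=2PR/(P+R)=2TP/(2TP+FP+FN)=130/228=0.5702
0.7191 > 0.5702 → Model A

Model A


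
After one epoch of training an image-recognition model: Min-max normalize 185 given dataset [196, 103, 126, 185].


min=103, max=196
(185-103)/(196-103) = 82/93 = 0.8817

0.8817


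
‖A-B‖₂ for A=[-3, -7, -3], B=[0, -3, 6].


d = √((-3-0)² + (-7+ 3)² + (-3-6)²)
  = √(9 + 16 + 81)
  = √106 = 10.2956

10.2956


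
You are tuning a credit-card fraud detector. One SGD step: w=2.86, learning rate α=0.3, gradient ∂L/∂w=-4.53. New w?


w_new = w - α·∇
= 2.86 - 0.3·-4.53
= 2.86 + 1.359
= 4.219

4.219


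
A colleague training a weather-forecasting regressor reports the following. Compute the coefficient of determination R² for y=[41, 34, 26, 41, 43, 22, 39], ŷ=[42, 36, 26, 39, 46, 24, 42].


ȳ = 35.1429
SS_res = Σ(y-ŷ)² = 31
SS_tot = Σ(y-ȳ)² = 402.86
R² = 1 - SS_res/SS_tot = 1 - 0.077 = 0.923

0.923


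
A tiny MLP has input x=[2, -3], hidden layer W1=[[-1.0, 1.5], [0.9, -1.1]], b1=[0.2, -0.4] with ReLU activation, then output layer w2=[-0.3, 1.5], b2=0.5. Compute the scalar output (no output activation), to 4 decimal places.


z1[0] = (-1.0)·(2) + (1.5)·(-3) + 0.2 = -6.3
z1[1] = (0.9)·(2) + (-1.1)·(-3) - 0.4 = 4.7
h = ReLU(z1) = [0.0, 4.7]
output = (-0.3)·(0.0) + (1.5)·(4.7) + 0.5 = 7.55

7.55


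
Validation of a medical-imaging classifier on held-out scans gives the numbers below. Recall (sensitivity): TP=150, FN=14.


Recall = TP/(TP+FN)
= 150/(150+14)
= 150/164 = 91.46%

91.46%


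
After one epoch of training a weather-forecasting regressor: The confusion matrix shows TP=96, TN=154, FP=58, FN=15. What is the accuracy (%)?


Accuracy = (TP+TN)/(TP+TN+FP+FN)
= (96+154)/(323)
= 250/323 = 77.4%

77.4%


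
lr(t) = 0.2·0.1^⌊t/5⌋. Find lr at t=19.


n_drops = ⌊19/5⌋ = 3
lr = 0.2·0.1^3 = 0.2·0.001 = 0.0002

0.0002


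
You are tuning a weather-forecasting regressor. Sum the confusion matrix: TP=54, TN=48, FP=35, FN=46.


Total = TP + TN + FP + FN
= 54 + 48 + 35 + 46
= 183
(Predicted positive: 89, predicted negative: 94)

183


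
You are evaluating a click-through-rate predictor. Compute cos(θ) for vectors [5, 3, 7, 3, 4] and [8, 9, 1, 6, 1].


A·B = 5·8 + 3·9 + 7·1 + 3·6 + 4·1 = 96
‖A‖ = √108 = 10.3923, ‖B‖ = √183 = 13.5277
cos = 96/(√108·√183) = 96/√19764 = 0.6829

0.6829


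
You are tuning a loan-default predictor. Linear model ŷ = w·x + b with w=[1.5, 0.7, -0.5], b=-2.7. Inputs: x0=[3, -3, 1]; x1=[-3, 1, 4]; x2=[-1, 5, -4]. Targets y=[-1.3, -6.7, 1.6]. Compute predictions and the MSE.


ŷ0 = (1.5)·(3) + (0.7)·(-3) + (-0.5)·(1) - 2.7 = -0.8
ŷ1 = (1.5)·(-3) + (0.7)·(1) + (-0.5)·(4) - 2.7 = -8.5
ŷ2 = (1.5)·(-1) + (0.7)·(5) + (-0.5)·(-4) - 2.7 = 1.3
errors² = [0.25, 3.24, 0.09]
MSE = 3.5800/3 = 1.1933

1.1933


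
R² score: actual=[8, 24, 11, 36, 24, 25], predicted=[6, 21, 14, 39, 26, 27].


ȳ = 21.3333
SS_res = Σ(y-ŷ)² = 39
SS_tot = Σ(y-ȳ)² = 527.33
R² = 1 - SS_res/SS_tot = 1 - 0.074 = 0.926

0.926


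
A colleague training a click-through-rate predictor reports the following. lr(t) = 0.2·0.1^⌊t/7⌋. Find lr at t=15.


n_drops = ⌊15/7⌋ = 2
lr = 0.2·0.1^2 = 0.2·0.01 = 0.002

0.002


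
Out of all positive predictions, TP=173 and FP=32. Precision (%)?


Precision = TP/(TP+FP)
= 173/(173+32)
= 173/205 = 84.39%

84.39%


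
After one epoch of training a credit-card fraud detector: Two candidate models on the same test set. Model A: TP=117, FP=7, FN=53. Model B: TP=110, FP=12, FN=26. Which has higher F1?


Model A: P=117/124=0.9435, R=117/170=0.6882, F1=2PR/(P+R)=2TP/(2TP+FP+FN)=234/294=0.7959
Model B: P=110/122=0.9016, R=110/136=0.8088, F1=2PR/(P+R)=2TP/(2TP+FP+FN)=220/258=0.8527
0.7959 < 0.8527 → Model B

Model B


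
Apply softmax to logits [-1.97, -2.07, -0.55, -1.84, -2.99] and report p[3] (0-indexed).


Exponentials: e^-1.97=0.1395, e^-2.07=0.1262, e^-0.55=0.5769, e^-1.84=0.1588, e^-2.99=0.0503
Sum = 1.0517
Softmax = [0.1326, 0.12, 0.5486, 0.151, 0.0478]
p[3] = 0.1588/1.0517 = 0.151

0.151


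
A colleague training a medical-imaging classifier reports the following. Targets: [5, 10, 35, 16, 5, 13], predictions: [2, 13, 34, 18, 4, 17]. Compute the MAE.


Absolute errors: |5-2|=3, |10-13|=3, |35-34|=1, |16-18|=2, |5-4|=1, |13-17|=4
Sum = 14
MAE = 14/6 = 7/3

7/3


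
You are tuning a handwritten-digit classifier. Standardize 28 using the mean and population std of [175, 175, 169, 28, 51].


μ = 119.6, σ = 65.841
z = (28 - 119.6)/65.841 = -1.3912

-1.3912


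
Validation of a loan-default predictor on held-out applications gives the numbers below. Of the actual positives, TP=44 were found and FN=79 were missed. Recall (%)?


Recall = TP/(TP+FN)
= 44/(44+79)
= 44/123 = 35.77%

35.77%


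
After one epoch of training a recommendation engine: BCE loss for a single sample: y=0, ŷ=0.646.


BCE = -[y·ln(p) + (1-y)·ln(1-p)]
= -0 - 1·ln(1-0.646)
= -ln(0.354) = 1.0385

1.0385


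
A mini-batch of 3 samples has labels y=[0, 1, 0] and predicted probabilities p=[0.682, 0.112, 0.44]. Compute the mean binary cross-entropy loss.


L[0] = -ln(1-0.682) = -ln(0.318) = 1.1457
L[1] = -ln(0.112) = 2.1893
L[2] = -ln(1-0.44) = -ln(0.56) = 0.5798
mean = (1.1457 + 2.1893 + 0.5798)/3 = 1.3049

1.3049


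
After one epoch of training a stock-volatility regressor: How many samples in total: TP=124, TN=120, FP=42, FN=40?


Total = TP + TN + FP + FN
= 124 + 120 + 42 + 40
= 326
(Predicted positive: 166, predicted negative: 160)

326


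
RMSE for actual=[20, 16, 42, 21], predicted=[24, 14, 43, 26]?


MSE = 46/4 = 11.5
RMSE = √(46/4) = 3.3912

3.3912


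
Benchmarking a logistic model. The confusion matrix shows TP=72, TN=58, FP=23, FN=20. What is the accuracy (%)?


Accuracy = (TP+TN)/(TP+TN+FP+FN)
= (72+58)/(173)
= 130/173 = 75.14%

75.14%


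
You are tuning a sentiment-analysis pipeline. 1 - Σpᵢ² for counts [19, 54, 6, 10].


Probabilities: [19/89, 54/89, 6/89, 10/89] ≈ [0.2135, 0.6067, 0.0674, 0.1124]
Σpᵢ² = (361 + 2916 + 36 + 100)/89² = 3413/7921
Gini = 1 - Σpᵢ² = 1 - 3413/7921 = 0.5691

0.5691


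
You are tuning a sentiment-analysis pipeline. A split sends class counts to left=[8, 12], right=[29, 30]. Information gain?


Parent = [37, 42], H_parent = 0.9971
H_left = 0.971 (n=20), H_right = 0.9998 (n=59)
H_children = (20/79)·0.971 + (59/79)·0.9998 = 0.9925
IG = 0.9971 - 0.9925 = 0.0046

0.0046


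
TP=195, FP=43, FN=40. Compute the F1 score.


Precision = 195/238 = 0.8193
Recall = 195/235 = 0.8298
F1 = 2·P·R/(P+R) = 2·TP/(2·TP+FP+FN) = 390/(390+43+40) = 390/473 = 0.8245

0.8245


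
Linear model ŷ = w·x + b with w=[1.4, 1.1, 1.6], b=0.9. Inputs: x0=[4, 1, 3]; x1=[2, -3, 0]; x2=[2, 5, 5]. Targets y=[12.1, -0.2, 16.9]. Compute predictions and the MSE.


ŷ0 = (1.4)·(4) + (1.1)·(1) + (1.6)·(3) + 0.9 = 12.4
ŷ1 = (1.4)·(2) + (1.1)·(-3) + (1.6)·(0) + 0.9 = 0.4
ŷ2 = (1.4)·(2) + (1.1)·(5) + (1.6)·(5) + 0.9 = 17.2
errors² = [0.09, 0.36, 0.09]
MSE = 0.5400/3 = 0.18

0.18


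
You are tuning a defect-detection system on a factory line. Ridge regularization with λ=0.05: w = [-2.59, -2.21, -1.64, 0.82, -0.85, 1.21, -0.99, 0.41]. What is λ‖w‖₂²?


‖w‖₂² = (-2.59)² + (-2.21)² + (-1.64)² + (0.82)² + (-0.85)² + (1.21)² + (-0.99)² + (0.41)²
     = 6.7081 + 4.8841 + 2.6896 + 0.6724 + 0.7225 + 1.4641 + 0.9801 + 0.1681
     = 18.289
λ·‖w‖₂² = 0.05·18.289 = 0.91445

0.91445
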